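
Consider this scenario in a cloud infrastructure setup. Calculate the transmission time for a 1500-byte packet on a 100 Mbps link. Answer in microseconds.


Given: packet = 1500 bytes, bandwidth = 100 Mbps
Packet in bits = 1500 * 8 = 12000 bits
Bandwidth = 100 * 10^6 = 100000000 bps
Time = 12000 / 100000000 seconds
Time in us = 12000 * 10^6 / 100000000 = 120

120


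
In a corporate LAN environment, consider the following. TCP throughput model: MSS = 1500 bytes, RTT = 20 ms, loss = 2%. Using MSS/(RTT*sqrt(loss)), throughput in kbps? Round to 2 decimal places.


Given: MSS = 1500 bytes, RTT = 20 ms, loss = 2%
RTT in seconds = 20 / 1000 = 0.02
Loss rate = 2% = 0.02
sqrt(loss) = sqrt(0.02) = 0.141421356237
Throughput (bytes/s) = 1500 / (0.02 * 0.141421356237) = 530330.0859
Throughput (kbps) = 530330.0859 * 8 / 1000 = 4242.640687 -> 4242.64 kbps (2 dp)

4242.64


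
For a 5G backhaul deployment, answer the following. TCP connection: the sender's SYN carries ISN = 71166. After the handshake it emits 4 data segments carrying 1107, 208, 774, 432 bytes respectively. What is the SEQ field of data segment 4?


The SYN occupies sequence number ISN = 71166, so the first data byte is ISN + 1 = 71167.
SEQ of data segment i = (ISN + 1) + sum of payload sizes of segments 1..i-1.
Segment 1: SEQ = 71167, payload = 1107 bytes
Segment 2: SEQ = 72274, payload = 208 bytes
Segment 3: SEQ = 72482, payload = 774 bytes
Segment 4: SEQ = 73256, payload = 432 bytes
SEQ of segment 4 = 71167 + 1107 + 208 + 774 = 73256

73256


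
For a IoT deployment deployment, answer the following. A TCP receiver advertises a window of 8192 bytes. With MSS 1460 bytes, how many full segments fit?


Given: RWND = 8192 bytes, MSS = 1460 bytes
Full segments = floor(RWND / MSS)
Full segments = floor(8192 / 1460)
Full segments = floor(5.611) = 5

5


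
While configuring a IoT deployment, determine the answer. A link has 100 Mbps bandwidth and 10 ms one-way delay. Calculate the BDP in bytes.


Given: bandwidth = 100 Mbps, delay = 10 ms
BDP in bits = 100 * 10^6 * 10 / 1000
BDP in bits = 1000000
BDP in bytes = 1000000 / 8 = 125000

125000


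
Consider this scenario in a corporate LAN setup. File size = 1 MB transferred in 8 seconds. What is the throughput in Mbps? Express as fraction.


Given: file = 1 MB, time = 8 s
File in Mb = 1 * 8 = 8 Mb
Throughput = 8 / 8 Mbps
Throughput = 1 Mbps

1


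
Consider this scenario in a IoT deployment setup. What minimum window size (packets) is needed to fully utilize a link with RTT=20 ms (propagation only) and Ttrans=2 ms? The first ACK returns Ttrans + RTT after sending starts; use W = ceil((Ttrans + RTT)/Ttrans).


Given: Ttrans = 2 ms, RTT = 20 ms (= 2 * Tprop, Tprop = 10 ms)
Time until first ACK returns = Ttrans + RTT = 2 + 20 = 22 ms
Need W * Ttrans >= Ttrans + RTT  ->  W >= (Ttrans + RTT) / Ttrans
(Ttrans + RTT) / Ttrans = 22 / 2 = 11
W_min = ceil(11) = 11

11


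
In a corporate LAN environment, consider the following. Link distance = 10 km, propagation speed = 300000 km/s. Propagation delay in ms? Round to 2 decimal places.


Given: distance = 10 km, speed = 300000 km/s
Delay = distance / speed = 10 / 300000 seconds
Delay in ms = 10 * 1000 / 300000
Delay = 0.0333 ms
Rounded to 2 dp = 0.03 ms

0.03


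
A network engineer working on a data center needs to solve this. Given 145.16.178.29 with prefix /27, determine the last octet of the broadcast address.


Given: IP = 145.16.178.29, prefix = /27
Host bits = 32 - 27 = 5
Network last octet = 29 AND mask = 0
Host part size = 2^5 - 1 = 31
Broadcast last octet = 0 OR 31 = 31

31


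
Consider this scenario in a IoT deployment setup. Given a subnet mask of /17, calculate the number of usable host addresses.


Given: subnet mask /17
Host bits = 32 - 17 = 15
Total addresses = 2^15 = 32768
Usable hosts = 32768 - 2 (network + broadcast) = 32766

32766


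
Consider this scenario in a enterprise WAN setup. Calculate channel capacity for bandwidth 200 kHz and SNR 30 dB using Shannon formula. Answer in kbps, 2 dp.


Given: B = 200 kHz, SNR = 30 dB
SNR linear = 10^(30/10) = 1000
1 + SNR = 1001
log2(1001) = 9.9672262588
C = 200 * 1000 * 9.9672262588 = 1993445.2518 bps
C = 1993.445252 kbps -> 1993.45 kbps (2 dp)

1993.45


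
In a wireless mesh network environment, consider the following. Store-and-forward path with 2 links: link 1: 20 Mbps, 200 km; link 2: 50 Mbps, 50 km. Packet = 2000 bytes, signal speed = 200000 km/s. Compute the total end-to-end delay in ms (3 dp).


Packet = 2000 bytes = 16000 bits. Store-and-forward: sum (t_trans + t_prop) per link.
Link 1: t_trans = 16000/(20*10^6) s = 0.8000 ms; t_prop = 200/200000 s = 1.0000 ms; subtotal = 1.8000 ms
Link 2: t_trans = 16000/(50*10^6) s = 0.3200 ms; t_prop = 50/200000 s = 0.2500 ms; subtotal = 0.5700 ms
End-to-end = 1.8000 + 0.5700 = 2.3700 ms -> 2.370 ms (3 dp)

2.370


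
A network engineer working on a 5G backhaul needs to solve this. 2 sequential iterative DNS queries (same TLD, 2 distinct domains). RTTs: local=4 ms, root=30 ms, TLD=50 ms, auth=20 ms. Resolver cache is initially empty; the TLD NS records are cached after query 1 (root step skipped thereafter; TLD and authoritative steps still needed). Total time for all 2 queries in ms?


Lookup 1 (cold cache): local + root + TLD + auth = 4 + 30 + 50 + 20 = 104 ms
Lookups 2..2 (TLD NS cached -> skip root; new domain -> still ask TLD and auth): local + TLD + auth = 4 + 50 + 20 = 74 ms each
Remaining 1 lookups: 1 * 74 = 74 ms
Total = 104 + 74 = 178 ms

178


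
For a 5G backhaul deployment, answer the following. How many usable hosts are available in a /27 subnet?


Given: subnet mask /27
Host bits = 32 - 27 = 5
Total addresses = 2^5 = 32
Usable hosts = 32 - 2 (network + broadcast) = 30

30


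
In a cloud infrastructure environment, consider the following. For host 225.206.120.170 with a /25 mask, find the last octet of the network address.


Given: IP = 225.206.120.170, prefix = /25
Subnet mask = 255.255.255.128
Last octet of IP: 170
Last octet of mask: 128
Network last octet = 170 AND 128 = 128

128


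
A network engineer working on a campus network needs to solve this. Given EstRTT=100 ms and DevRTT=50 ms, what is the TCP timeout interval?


Given: EstRTT = 100 ms, DevRTT = 50 ms
Timeout = EstRTT + 4 * DevRTT
4 * DevRTT = 4 * 50 = 200
Timeout = 100 + 200 = 300 ms

300


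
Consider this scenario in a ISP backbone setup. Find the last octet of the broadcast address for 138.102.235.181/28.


Given: IP = 138.102.235.181, prefix = /28
Host bits = 32 - 28 = 4
Network last octet = 181 AND mask = 176
Host part size = 2^4 - 1 = 15
Broadcast last octet = 176 OR 15 = 191

191


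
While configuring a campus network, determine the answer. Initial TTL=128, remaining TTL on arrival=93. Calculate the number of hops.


Given: initial TTL = 128, received TTL = 93
Hops = initial TTL - received TTL
Hops = 128 - 93 = 35

35


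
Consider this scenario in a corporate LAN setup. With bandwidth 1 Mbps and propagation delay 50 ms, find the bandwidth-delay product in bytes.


Given: bandwidth = 1 Mbps, delay = 50 ms
BDP in bits = 1 * 10^6 * 50 / 1000
BDP in bits = 50000
BDP in bytes = 50000 / 8 = 6250

6250


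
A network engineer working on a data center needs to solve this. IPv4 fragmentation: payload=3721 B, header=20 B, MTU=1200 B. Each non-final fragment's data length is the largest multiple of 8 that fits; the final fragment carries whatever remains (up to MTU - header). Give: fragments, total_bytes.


Max data per non-final fragment = floor((MTU - header)/8)*8 = floor((1200 - 20)/8)*8 = floor(1180/8)*8 = 1176 B
Final fragment needs no 8-byte alignment: it can carry up to MTU - header = 1180 B
Non-final fragments needed = ceil((payload - 1180) / 1176) = ceil(2541/1176) = ceil(2.1607) = 3
Number of fragments = 3 + 1 = 4
Fragment sizes (data): 3 * 1176 B + 193 B (last, 193 <= 1180 OK)
Total bytes sent = payload + n_frags * header = 3721 + 4*20 = 3721 + 80 = 3801 B

4, 3801


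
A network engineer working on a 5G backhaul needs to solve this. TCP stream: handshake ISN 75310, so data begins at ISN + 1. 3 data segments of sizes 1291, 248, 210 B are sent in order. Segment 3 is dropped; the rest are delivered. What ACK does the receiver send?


SYN uses sequence number 75310; first data byte = ISN + 1 = 75311.
Segment 1: SEQ = 75311, len = 1291 B, covers [75311, 76601]
Segment 2: SEQ = 76602, len = 248 B, covers [76602, 76849]
Segment 3: SEQ = 76850, len = 210 B, covers [76850, 77059] [LOST]
In-order data received: bytes [75311, 76849] (segments 1..2).
Segment 3 missing -> gap begins at byte 76850.
Cumulative ACK = next expected in-order byte = 75311 + 1291 + 248 = 76850

76850


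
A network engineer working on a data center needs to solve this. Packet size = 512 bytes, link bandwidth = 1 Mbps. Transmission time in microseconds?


Given: packet = 512 bytes, bandwidth = 1 Mbps
Packet in bits = 512 * 8 = 4096 bits
Bandwidth = 1 * 10^6 = 1000000 bps
Time = 4096 / 1000000 seconds
Time in us = 4096 * 10^6 / 1000000 = 4096

4096


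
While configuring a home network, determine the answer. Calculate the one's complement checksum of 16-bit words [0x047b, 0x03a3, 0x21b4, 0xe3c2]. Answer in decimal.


Given words: [0x047b, 0x03a3, 0x21b4, 0xe3c2]
Step 1: Sum all words
Raw sum = 1147 + 931 + 8628 + 58306 = 69012
Step 2: Fold carry: (3476 + 1) = 3477
One's complement = ~3477 & 0xFFFF = 62058

62058


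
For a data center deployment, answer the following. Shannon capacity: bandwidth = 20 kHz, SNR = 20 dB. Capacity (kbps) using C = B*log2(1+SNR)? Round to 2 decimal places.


Given: B = 20 kHz, SNR = 20 dB
SNR linear = 10^(20/10) = 100
1 + SNR = 101
log2(101) = 6.6582114828
C = 20 * 1000 * 6.6582114828 = 133164.2297 bps
C = 133.164230 kbps -> 133.16 kbps (2 dp)

133.16


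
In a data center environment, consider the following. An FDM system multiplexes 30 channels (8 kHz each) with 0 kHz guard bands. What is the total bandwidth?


Given: 30 channels, 8 kHz each, guard = 0 kHz
Channel bandwidth = 30 * 8 = 240 kHz
Guard bands = 29 gaps * 0 kHz = 0 kHz
Total = 240 + 0 = 240 kHz

240


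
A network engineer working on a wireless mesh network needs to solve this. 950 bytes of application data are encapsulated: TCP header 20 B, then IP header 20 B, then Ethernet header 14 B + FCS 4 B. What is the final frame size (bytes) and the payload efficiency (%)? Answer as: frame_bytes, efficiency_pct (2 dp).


TCP segment = 950 + 20 = 970 B
IP packet = 970 + 20 = 990 B
Ethernet frame = 990 + 14 + 4 = 1008 B
Efficiency = app / frame = 950 / 1008 = 0.942460 = 94.2460% -> 94.25% (2 dp)

1008, 94.25


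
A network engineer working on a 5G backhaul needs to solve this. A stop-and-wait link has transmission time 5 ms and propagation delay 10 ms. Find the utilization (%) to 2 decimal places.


Given: Ttrans = 5 ms, Tprop = 10 ms
RTT = 2 * Tprop = 2 * 10 = 20 ms
U = Ttrans / (Ttrans + RTT)
U = 5 / (5 + 20)
U = 5 / 25 = 0.2
U% = 20.00%

20.00


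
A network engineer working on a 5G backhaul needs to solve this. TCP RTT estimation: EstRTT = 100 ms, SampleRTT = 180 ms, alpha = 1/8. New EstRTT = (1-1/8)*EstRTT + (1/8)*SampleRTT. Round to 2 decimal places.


Given: EstRTT = 100 ms, SampleRTT = 180 ms, alpha = 1/8
New EstRTT = (1 - alpha) * EstRTT + alpha * SampleRTT
(7/8) * 100 = 87.5
(1/8) * 180 = 22.5
New EstRTT = 87.5 + 22.5 = 110 ms -> 110.00 ms (2 dp)

110.00


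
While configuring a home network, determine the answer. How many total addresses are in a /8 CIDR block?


Given: CIDR prefix /8
Host bits = 32 - 8 = 24
Total addresses = 2^24 = 16777216

16777216


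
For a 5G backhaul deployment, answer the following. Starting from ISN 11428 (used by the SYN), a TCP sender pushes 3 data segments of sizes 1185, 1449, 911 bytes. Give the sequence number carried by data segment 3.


The SYN occupies sequence number ISN = 11428, so the first data byte is ISN + 1 = 11429.
SEQ of data segment i = (ISN + 1) + sum of payload sizes of segments 1..i-1.
Segment 1: SEQ = 11429, payload = 1185 bytes
Segment 2: SEQ = 12614, payload = 1449 bytes
Segment 3: SEQ = 14063, payload = 911 bytes
SEQ of segment 3 = 11429 + 1185 + 1449 = 14063

14063


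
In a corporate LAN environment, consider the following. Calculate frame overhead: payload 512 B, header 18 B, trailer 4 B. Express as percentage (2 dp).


Given: payload = 512 B, header = 18 B, trailer = 4 B
Overhead bytes = header + trailer = 18 + 4 = 22
Total frame = payload + overhead = 512 + 22 = 534
Overhead % = 22 / 534 * 100 = 4.1199% -> 4.12% (2 dp)

4.12


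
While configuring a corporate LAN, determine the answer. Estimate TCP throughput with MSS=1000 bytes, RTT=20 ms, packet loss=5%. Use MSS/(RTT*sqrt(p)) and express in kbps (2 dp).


Given: MSS = 1000 bytes, RTT = 20 ms, loss = 5%
RTT in seconds = 20 / 1000 = 0.02
Loss rate = 5% = 0.05
sqrt(loss) = sqrt(0.05) = 0.223606797750
Throughput (bytes/s) = 1000 / (0.02 * 0.223606797750) = 223606.7977
Throughput (kbps) = 223606.7977 * 8 / 1000 = 1788.854382 -> 1788.85 kbps (2 dp)

1788.85


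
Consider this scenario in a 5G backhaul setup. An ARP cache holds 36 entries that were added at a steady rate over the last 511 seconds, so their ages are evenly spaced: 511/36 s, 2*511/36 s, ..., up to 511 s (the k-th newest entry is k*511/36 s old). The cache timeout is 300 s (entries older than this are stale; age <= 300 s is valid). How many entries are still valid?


Ages are k * 511/36 s for k = 1..36 (spacing = 14.1944 s).
Entry k is valid iff k * 511/36 <= 300 iff k <= 36 * 300 / 511 = 21.1350
n_valid = floor(21.1350) = 21
(n_stale = 36 - 21 = 15)

21


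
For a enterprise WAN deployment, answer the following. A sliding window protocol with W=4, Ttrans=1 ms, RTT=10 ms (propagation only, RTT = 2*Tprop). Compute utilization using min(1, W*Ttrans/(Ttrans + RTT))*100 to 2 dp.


Given: W = 4, Ttrans = 1 ms, RTT = 10 ms (= 2 * Tprop, Tprop = 5 ms)
Cycle time = Ttrans + RTT = 1 + 10 = 11 ms (first packet sent until its ACK returns)
W * Ttrans = 4 * 1 = 4 ms of sending per cycle
W * Ttrans / (Ttrans + RTT) = 4 / 11 = 0.363636
U = min(1, 0.363636) = 0.363636
U% = 36.36%

36.36


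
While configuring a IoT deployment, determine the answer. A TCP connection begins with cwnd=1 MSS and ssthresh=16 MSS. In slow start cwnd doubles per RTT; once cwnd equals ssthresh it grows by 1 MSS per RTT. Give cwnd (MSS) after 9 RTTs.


RTT 0: cwnd = 1 MSS (initial)
RTT 1: cwnd = 2 MSS (slow start, doubled)
RTT 2: cwnd = 4 MSS (slow start, doubled)
RTT 3: cwnd = 8 MSS (slow start, doubled)
RTT 4: cwnd = 16 MSS (slow start, doubled)
RTT 5: cwnd = 17 MSS (congestion avoidance, +1)
RTT 6: cwnd = 18 MSS (congestion avoidance, +1)
RTT 7: cwnd = 19 MSS (congestion avoidance, +1)
RTT 8: cwnd = 20 MSS (congestion avoidance, +1)
RTT 9: cwnd = 21 MSS (congestion avoidance, +1)

21


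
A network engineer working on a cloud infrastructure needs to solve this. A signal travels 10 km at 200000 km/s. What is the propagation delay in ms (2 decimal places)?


Given: distance = 10 km, speed = 200000 km/s
Delay = distance / speed = 10 / 200000 seconds
Delay in ms = 10 * 1000 / 200000
Delay = 0.0500 ms
Rounded to 2 dp = 0.05 ms

0.05


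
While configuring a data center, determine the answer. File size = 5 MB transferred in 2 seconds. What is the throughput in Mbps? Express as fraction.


Given: file = 5 MB, time = 2 s
File in Mb = 5 * 8 = 40 Mb
Throughput = 40 / 2 Mbps
Throughput = 20 Mbps

20


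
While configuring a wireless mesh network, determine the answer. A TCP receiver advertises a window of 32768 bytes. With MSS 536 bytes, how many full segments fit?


Given: RWND = 32768 bytes, MSS = 536 bytes
Full segments = floor(RWND / MSS)
Full segments = floor(32768 / 536)
Full segments = floor(61.1343) = 61

61


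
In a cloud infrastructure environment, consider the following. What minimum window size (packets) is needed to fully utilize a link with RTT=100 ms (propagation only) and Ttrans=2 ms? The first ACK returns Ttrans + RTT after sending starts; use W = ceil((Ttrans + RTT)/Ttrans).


Given: Ttrans = 2 ms, RTT = 100 ms (= 2 * Tprop, Tprop = 50 ms)
Time until first ACK returns = Ttrans + RTT = 2 + 100 = 102 ms
Need W * Ttrans >= Ttrans + RTT  ->  W >= (Ttrans + RTT) / Ttrans
(Ttrans + RTT) / Ttrans = 102 / 2 = 51
W_min = ceil(51) = 51

51


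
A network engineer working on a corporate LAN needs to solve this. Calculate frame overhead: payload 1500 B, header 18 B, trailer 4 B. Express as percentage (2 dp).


Given: payload = 1500 B, header = 18 B, trailer = 4 B
Overhead bytes = header + trailer = 18 + 4 = 22
Total frame = payload + overhead = 1500 + 22 = 1522
Overhead % = 22 / 1522 * 100 = 1.4455% -> 1.45% (2 dp)

1.45


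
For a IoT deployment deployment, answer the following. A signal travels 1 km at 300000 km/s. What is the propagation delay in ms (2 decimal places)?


Given: distance = 1 km, speed = 300000 km/s
Delay = distance / speed = 1 / 300000 seconds
Delay in ms = 1 * 1000 / 300000
Delay = 0.0033 ms
Rounded to 2 dp = 0.00 ms

0.00


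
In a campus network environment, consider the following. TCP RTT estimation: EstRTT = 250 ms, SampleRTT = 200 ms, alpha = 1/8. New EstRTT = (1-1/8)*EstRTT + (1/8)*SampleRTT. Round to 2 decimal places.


Given: EstRTT = 250 ms, SampleRTT = 200 ms, alpha = 1/8
New EstRTT = (1 - alpha) * EstRTT + alpha * SampleRTT
(7/8) * 250 = 218.75
(1/8) * 200 = 25
New EstRTT = 218.75 + 25 = 243.75 ms -> 243.75 ms (2 dp)

243.75


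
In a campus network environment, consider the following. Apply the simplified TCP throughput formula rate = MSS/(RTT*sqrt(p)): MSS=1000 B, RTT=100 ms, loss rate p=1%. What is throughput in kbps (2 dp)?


Given: MSS = 1000 bytes, RTT = 100 ms, loss = 1%
RTT in seconds = 100 / 1000 = 0.1
Loss rate = 1% = 0.01
sqrt(loss) = sqrt(0.01) = 0.1
Throughput (bytes/s) = 1000 / (0.1 * 0.1) = 100000.0000
Throughput (kbps) = 100000.0000 * 8 / 1000 = 800.000000 -> 800.00 kbps (2 dp)

800.00


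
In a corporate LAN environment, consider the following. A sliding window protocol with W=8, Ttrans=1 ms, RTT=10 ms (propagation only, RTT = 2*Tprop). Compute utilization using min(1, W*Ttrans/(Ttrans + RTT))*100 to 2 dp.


Given: W = 8, Ttrans = 1 ms, RTT = 10 ms (= 2 * Tprop, Tprop = 5 ms)
Cycle time = Ttrans + RTT = 1 + 10 = 11 ms (first packet sent until its ACK returns)
W * Ttrans = 8 * 1 = 8 ms of sending per cycle
W * Ttrans / (Ttrans + RTT) = 8 / 11 = 0.727273
U = min(1, 0.727273) = 0.727273
U% = 72.73%

72.73


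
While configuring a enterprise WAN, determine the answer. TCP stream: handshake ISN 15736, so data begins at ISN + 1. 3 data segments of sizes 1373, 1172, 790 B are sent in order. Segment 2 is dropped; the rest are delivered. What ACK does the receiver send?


SYN uses sequence number 15736; first data byte = ISN + 1 = 15737.
Segment 1: SEQ = 15737, len = 1373 B, covers [15737, 17109]
Segment 2: SEQ = 17110, len = 1172 B, covers [17110, 18281] [LOST]
Segment 3: SEQ = 18282, len = 790 B, covers [18282, 19071]
In-order data received: bytes [15737, 17109] (segments 1..1).
Segment 2 missing -> gap begins at byte 17110; later segments buffered out of order.
Cumulative ACK = next expected in-order byte = 15737 + 1373 = 17110

17110


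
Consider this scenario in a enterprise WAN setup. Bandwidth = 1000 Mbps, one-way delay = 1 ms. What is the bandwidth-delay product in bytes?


Given: bandwidth = 1000 Mbps, delay = 1 ms
BDP in bits = 1000 * 10^6 * 1 / 1000
BDP in bits = 1000000
BDP in bytes = 1000000 / 8 = 125000

125000


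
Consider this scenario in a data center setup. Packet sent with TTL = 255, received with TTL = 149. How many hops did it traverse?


Given: initial TTL = 255, received TTL = 149
Hops = initial TTL - received TTL
Hops = 255 - 149 = 106

106


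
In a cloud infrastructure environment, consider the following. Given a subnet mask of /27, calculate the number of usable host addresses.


Given: subnet mask /27
Host bits = 32 - 27 = 5
Total addresses = 2^5 = 32
Usable hosts = 32 - 2 (network + broadcast) = 30

30


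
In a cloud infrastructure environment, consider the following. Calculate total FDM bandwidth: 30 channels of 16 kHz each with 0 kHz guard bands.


Given: 30 channels, 16 kHz each, guard = 0 kHz
Channel bandwidth = 30 * 16 = 480 kHz
Guard bands = 29 gaps * 0 kHz = 0 kHz
Total = 480 + 0 = 480 kHz

480


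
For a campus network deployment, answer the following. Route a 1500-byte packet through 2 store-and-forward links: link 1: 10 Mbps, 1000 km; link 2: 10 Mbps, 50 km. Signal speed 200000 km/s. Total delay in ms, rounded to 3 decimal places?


Packet = 1500 bytes = 12000 bits. Store-and-forward: sum (t_trans + t_prop) per link.
Link 1: t_trans = 12000/(10*10^6) s = 1.2000 ms; t_prop = 1000/200000 s = 5.0000 ms; subtotal = 6.2000 ms
Link 2: t_trans = 12000/(10*10^6) s = 1.2000 ms; t_prop = 50/200000 s = 0.2500 ms; subtotal = 1.4500 ms
End-to-end = 6.2000 + 1.4500 = 7.6500 ms -> 7.650 ms (3 dp)

7.650


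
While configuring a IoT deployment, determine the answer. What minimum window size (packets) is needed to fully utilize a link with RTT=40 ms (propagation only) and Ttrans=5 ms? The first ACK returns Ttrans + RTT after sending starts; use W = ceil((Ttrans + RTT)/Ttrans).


Given: Ttrans = 5 ms, RTT = 40 ms (= 2 * Tprop, Tprop = 20 ms)
Time until first ACK returns = Ttrans + RTT = 5 + 40 = 45 ms
Need W * Ttrans >= Ttrans + RTT  ->  W >= (Ttrans + RTT) / Ttrans
(Ttrans + RTT) / Ttrans = 45 / 5 = 9
W_min = ceil(9) = 9

9


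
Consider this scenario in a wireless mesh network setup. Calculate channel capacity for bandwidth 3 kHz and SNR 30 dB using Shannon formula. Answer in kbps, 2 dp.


Given: B = 3 kHz, SNR = 30 dB
SNR linear = 10^(30/10) = 1000
1 + SNR = 1001
log2(1001) = 9.9672262588
C = 3 * 1000 * 9.9672262588 = 29901.6788 bps
C = 29.901679 kbps -> 29.90 kbps (2 dp)

29.90


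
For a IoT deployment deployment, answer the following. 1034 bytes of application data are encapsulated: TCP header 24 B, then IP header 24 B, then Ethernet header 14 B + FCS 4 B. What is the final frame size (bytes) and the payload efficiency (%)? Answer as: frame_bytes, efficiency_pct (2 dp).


TCP segment = 1034 + 24 = 1058 B
IP packet = 1058 + 24 = 1082 B
Ethernet frame = 1082 + 14 + 4 = 1100 B
Efficiency = app / frame = 1034 / 1100 = 0.940000 = 94.0000% -> 94.00% (2 dp)

1100, 94.00


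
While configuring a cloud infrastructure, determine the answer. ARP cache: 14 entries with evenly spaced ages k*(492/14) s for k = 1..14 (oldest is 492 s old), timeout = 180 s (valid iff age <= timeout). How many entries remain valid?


Ages are k * 492/14 s for k = 1..14 (spacing = 35.1429 s).
Entry k is valid iff k * 492/14 <= 180 iff k <= 14 * 180 / 492 = 5.1220
n_valid = floor(5.1220) = 5
(n_stale = 14 - 5 = 9)

5


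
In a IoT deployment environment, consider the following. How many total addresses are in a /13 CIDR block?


Given: CIDR prefix /13
Host bits = 32 - 13 = 19
Total addresses = 2^19 = 524288

524288


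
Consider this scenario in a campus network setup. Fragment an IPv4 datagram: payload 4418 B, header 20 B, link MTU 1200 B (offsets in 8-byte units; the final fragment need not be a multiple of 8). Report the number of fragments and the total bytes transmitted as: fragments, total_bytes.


Max data per non-final fragment = floor((MTU - header)/8)*8 = floor((1200 - 20)/8)*8 = floor(1180/8)*8 = 1176 B
Final fragment needs no 8-byte alignment: it can carry up to MTU - header = 1180 B
Non-final fragments needed = ceil((payload - 1180) / 1176) = ceil(3238/1176) = ceil(2.7534) = 3
Number of fragments = 3 + 1 = 4
Fragment sizes (data): 3 * 1176 B + 890 B (last, 890 <= 1180 OK)
Total bytes sent = payload + n_frags * header = 4418 + 4*20 = 4418 + 80 = 4498 B

4, 4498


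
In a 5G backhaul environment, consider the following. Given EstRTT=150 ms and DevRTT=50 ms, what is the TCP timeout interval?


Given: EstRTT = 150 ms, DevRTT = 50 ms
Timeout = EstRTT + 4 * DevRTT
4 * DevRTT = 4 * 50 = 200
Timeout = 150 + 200 = 350 ms

350


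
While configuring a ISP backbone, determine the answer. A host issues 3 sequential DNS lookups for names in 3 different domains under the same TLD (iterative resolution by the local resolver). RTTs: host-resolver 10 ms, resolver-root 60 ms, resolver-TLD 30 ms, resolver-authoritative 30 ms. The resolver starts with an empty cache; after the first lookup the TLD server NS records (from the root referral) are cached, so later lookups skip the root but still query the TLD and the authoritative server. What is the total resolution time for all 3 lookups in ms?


Lookup 1 (cold cache): local + root + TLD + auth = 10 + 60 + 30 + 30 = 130 ms
Lookups 2..3 (TLD NS cached -> skip root; new domain -> still ask TLD and auth): local + TLD + auth = 10 + 30 + 30 = 70 ms each
Remaining 2 lookups: 2 * 70 = 140 ms
Total = 130 + 140 = 270 ms

270


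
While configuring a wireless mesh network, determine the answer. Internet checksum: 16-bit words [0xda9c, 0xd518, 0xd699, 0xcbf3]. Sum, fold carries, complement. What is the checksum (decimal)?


Given words: [0xda9c, 0xd518, 0xd699, 0xcbf3]
Step 1: Sum all words
Raw sum = 55964 + 54552 + 54937 + 52211 = 217664
Step 2: Fold carry: (21056 + 3) = 21059
One's complement = ~21059 & 0xFFFF = 44476

44476


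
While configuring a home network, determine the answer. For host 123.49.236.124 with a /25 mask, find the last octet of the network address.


Given: IP = 123.49.236.124, prefix = /25
Subnet mask = 255.255.255.128
Last octet of IP: 124
Last octet of mask: 128
Network last octet = 124 AND 128 = 0

0


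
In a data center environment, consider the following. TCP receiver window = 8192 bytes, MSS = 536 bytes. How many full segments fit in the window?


Given: RWND = 8192 bytes, MSS = 536 bytes
Full segments = floor(RWND / MSS)
Full segments = floor(8192 / 536)
Full segments = floor(15.2836) = 15

15


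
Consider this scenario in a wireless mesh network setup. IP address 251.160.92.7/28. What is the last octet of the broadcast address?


Given: IP = 251.160.92.7, prefix = /28
Host bits = 32 - 28 = 4
Network last octet = 7 AND mask = 0
Host part size = 2^4 - 1 = 15
Broadcast last octet = 0 OR 15 = 15

15


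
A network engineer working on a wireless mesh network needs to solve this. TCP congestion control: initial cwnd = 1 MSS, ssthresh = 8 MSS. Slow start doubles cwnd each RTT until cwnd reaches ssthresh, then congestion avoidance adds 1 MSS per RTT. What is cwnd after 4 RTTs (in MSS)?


RTT 0: cwnd = 1 MSS (initial)
RTT 1: cwnd = 2 MSS (slow start, doubled)
RTT 2: cwnd = 4 MSS (slow start, doubled)
RTT 3: cwnd = 8 MSS (slow start, doubled)
RTT 4: cwnd = 9 MSS (congestion avoidance, +1)

9


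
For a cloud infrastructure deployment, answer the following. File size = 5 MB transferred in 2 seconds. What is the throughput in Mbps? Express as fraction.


Given: file = 5 MB, time = 2 s
File in Mb = 5 * 8 = 40 Mb
Throughput = 40 / 2 Mbps
Throughput = 20 Mbps

20


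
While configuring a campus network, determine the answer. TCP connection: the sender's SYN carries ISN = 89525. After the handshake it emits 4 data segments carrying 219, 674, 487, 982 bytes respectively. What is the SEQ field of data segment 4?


The SYN occupies sequence number ISN = 89525, so the first data byte is ISN + 1 = 89526.
SEQ of data segment i = (ISN + 1) + sum of payload sizes of segments 1..i-1.
Segment 1: SEQ = 89526, payload = 219 bytes
Segment 2: SEQ = 89745, payload = 674 bytes
Segment 3: SEQ = 90419, payload = 487 bytes
Segment 4: SEQ = 90906, payload = 982 bytes
SEQ of segment 4 = 89526 + 219 + 674 + 487 = 90906

90906


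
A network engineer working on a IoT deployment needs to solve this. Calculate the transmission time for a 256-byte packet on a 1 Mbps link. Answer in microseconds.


Given: packet = 256 bytes, bandwidth = 1 Mbps
Packet in bits = 256 * 8 = 2048 bits
Bandwidth = 1 * 10^6 = 1000000 bps
Time = 2048 / 1000000 seconds
Time in us = 2048 * 10^6 / 1000000 = 2048

2048


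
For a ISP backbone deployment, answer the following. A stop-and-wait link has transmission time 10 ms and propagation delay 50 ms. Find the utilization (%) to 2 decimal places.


Given: Ttrans = 10 ms, Tprop = 50 ms
RTT = 2 * Tprop = 2 * 50 = 100 ms
U = Ttrans / (Ttrans + RTT)
U = 10 / (10 + 100)
U = 10 / 110 = 0.090909
U% = 9.09%

9.09


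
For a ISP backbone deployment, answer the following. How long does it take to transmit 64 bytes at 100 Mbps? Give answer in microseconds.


Given: packet = 64 bytes, bandwidth = 100 Mbps
Packet in bits = 64 * 8 = 512 bits
Bandwidth = 100 * 10^6 = 100000000 bps
Time = 512 / 100000000 seconds
Time in us = 512 * 10^6 / 100000000 = 5.12

5.12


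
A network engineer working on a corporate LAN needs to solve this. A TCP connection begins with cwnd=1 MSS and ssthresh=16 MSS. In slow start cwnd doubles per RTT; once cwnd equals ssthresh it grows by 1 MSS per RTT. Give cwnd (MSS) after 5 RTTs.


RTT 0: cwnd = 1 MSS (initial)
RTT 1: cwnd = 2 MSS (slow start, doubled)
RTT 2: cwnd = 4 MSS (slow start, doubled)
RTT 3: cwnd = 8 MSS (slow start, doubled)
RTT 4: cwnd = 16 MSS (slow start, doubled)
RTT 5: cwnd = 17 MSS (congestion avoidance, +1)

17


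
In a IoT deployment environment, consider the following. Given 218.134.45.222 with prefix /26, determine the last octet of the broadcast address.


Given: IP = 218.134.45.222, prefix = /26
Host bits = 32 - 26 = 6
Network last octet = 222 AND mask = 192
Host part size = 2^6 - 1 = 63
Broadcast last octet = 192 OR 63 = 255

255


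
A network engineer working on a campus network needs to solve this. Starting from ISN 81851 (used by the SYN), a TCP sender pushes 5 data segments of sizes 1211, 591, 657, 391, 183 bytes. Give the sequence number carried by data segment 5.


The SYN occupies sequence number ISN = 81851, so the first data byte is ISN + 1 = 81852.
SEQ of data segment i = (ISN + 1) + sum of payload sizes of segments 1..i-1.
Segment 1: SEQ = 81852, payload = 1211 bytes
Segment 2: SEQ = 83063, payload = 591 bytes
Segment 3: SEQ = 83654, payload = 657 bytes
Segment 4: SEQ = 84311, payload = 391 bytes
Segment 5: SEQ = 84702, payload = 183 bytes
SEQ of segment 5 = 81852 + 1211 + 591 + 657 + 391 = 84702

84702


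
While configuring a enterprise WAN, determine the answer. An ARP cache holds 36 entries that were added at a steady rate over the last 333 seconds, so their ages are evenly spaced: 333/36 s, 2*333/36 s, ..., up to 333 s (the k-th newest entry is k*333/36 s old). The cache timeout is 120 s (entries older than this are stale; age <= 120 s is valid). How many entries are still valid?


Ages are k * 333/36 s for k = 1..36 (spacing = 9.2500 s).
Entry k is valid iff k * 333/36 <= 120 iff k <= 36 * 120 / 333 = 12.9730
n_valid = floor(12.9730) = 12
(n_stale = 36 - 12 = 24)

12


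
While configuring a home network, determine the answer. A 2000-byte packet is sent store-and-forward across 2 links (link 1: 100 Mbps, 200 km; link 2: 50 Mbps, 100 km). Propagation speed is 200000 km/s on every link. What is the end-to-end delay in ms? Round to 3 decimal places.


Packet = 2000 bytes = 16000 bits. Store-and-forward: sum (t_trans + t_prop) per link.
Link 1: t_trans = 16000/(100*10^6) s = 0.1600 ms; t_prop = 200/200000 s = 1.0000 ms; subtotal = 1.1600 ms
Link 2: t_trans = 16000/(50*10^6) s = 0.3200 ms; t_prop = 100/200000 s = 0.5000 ms; subtotal = 0.8200 ms
End-to-end = 1.1600 + 0.8200 = 1.9800 ms -> 1.980 ms (3 dp)

1.980


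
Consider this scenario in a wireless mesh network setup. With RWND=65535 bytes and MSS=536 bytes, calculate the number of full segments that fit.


Given: RWND = 65535 bytes, MSS = 536 bytes
Full segments = floor(RWND / MSS)
Full segments = floor(65535 / 536)
Full segments = floor(122.2668) = 122

122


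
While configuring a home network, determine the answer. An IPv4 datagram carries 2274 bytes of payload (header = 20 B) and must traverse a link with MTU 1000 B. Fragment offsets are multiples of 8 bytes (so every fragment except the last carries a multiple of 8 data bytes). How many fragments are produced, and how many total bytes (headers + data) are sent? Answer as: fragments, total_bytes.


Max data per non-final fragment = floor((MTU - header)/8)*8 = floor((1000 - 20)/8)*8 = floor(980/8)*8 = 976 B
Final fragment needs no 8-byte alignment: it can carry up to MTU - header = 980 B
Non-final fragments needed = ceil((payload - 980) / 976) = ceil(1294/976) = ceil(1.3258) = 2
Number of fragments = 2 + 1 = 3
Fragment sizes (data): 2 * 976 B + 322 B (last, 322 <= 980 OK)
Total bytes sent = payload + n_frags * header = 2274 + 3*20 = 2274 + 60 = 2334 B

3, 2334


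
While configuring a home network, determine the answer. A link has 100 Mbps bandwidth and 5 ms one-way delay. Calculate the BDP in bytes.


Given: bandwidth = 100 Mbps, delay = 5 ms
BDP in bits = 100 * 10^6 * 5 / 1000
BDP in bits = 500000
BDP in bytes = 500000 / 8 = 62500

62500


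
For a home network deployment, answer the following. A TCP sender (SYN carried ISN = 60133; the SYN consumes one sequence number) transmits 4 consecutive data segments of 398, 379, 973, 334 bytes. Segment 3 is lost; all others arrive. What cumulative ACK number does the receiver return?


SYN uses sequence number 60133; first data byte = ISN + 1 = 60134.
Segment 1: SEQ = 60134, len = 398 B, covers [60134, 60531]
Segment 2: SEQ = 60532, len = 379 B, covers [60532, 60910]
Segment 3: SEQ = 60911, len = 973 B, covers [60911, 61883] [LOST]
Segment 4: SEQ = 61884, len = 334 B, covers [61884, 62217]
In-order data received: bytes [60134, 60910] (segments 1..2).
Segment 3 missing -> gap begins at byte 60911; later segments buffered out of order.
Cumulative ACK = next expected in-order byte = 60134 + 398 + 379 = 60911

60911


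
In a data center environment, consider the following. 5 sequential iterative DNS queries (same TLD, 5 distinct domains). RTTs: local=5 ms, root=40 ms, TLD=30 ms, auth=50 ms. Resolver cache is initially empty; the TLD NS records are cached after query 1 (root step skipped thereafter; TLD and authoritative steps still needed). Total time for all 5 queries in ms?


Lookup 1 (cold cache): local + root + TLD + auth = 5 + 40 + 30 + 50 = 125 ms
Lookups 2..5 (TLD NS cached -> skip root; new domain -> still ask TLD and auth): local + TLD + auth = 5 + 30 + 50 = 85 ms each
Remaining 4 lookups: 4 * 85 = 340 ms
Total = 125 + 340 = 465 ms

465


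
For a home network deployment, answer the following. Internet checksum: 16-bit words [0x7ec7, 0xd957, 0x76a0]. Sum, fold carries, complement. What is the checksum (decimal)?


Given words: [0x7ec7, 0xd957, 0x76a0]
Step 1: Sum all words
Raw sum = 32455 + 55639 + 30368 = 118462
Step 2: Fold carry: (52926 + 1) = 52927
One's complement = ~52927 & 0xFFFF = 12608

12608


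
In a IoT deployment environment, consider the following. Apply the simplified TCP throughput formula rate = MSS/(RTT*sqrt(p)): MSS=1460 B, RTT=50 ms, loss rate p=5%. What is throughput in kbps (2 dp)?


Given: MSS = 1460 bytes, RTT = 50 ms, loss = 5%
RTT in seconds = 50 / 1000 = 0.05
Loss rate = 5% = 0.05
sqrt(loss) = sqrt(0.05) = 0.223606797750
Throughput (bytes/s) = 1460 / (0.05 * 0.223606797750) = 130586.3699
Throughput (kbps) = 130586.3699 * 8 / 1000 = 1044.690959 -> 1044.69 kbps (2 dp)

1044.69


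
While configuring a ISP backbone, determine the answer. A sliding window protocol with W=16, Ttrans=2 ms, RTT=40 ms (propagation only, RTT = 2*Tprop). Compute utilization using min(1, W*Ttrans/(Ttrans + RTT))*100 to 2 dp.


Given: W = 16, Ttrans = 2 ms, RTT = 40 ms (= 2 * Tprop, Tprop = 20 ms)
Cycle time = Ttrans + RTT = 2 + 40 = 42 ms (first packet sent until its ACK returns)
W * Ttrans = 16 * 2 = 32 ms of sending per cycle
W * Ttrans / (Ttrans + RTT) = 32 / 42 = 0.761905
U = min(1, 0.761905) = 0.761905
U% = 76.19%

76.19


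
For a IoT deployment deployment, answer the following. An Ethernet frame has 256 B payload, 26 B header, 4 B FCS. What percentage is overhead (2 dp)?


Given: payload = 256 B, header = 26 B, trailer = 4 B
Overhead bytes = header + trailer = 26 + 4 = 30
Total frame = payload + overhead = 256 + 30 = 286
Overhead % = 30 / 286 * 100 = 10.4895% -> 10.49% (2 dp)

10.49


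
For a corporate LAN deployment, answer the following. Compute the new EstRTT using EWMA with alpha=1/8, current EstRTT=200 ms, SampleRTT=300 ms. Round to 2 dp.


Given: EstRTT = 200 ms, SampleRTT = 300 ms, alpha = 1/8
New EstRTT = (1 - alpha) * EstRTT + alpha * SampleRTT
(7/8) * 200 = 175
(1/8) * 300 = 37.5
New EstRTT = 175 + 37.5 = 212.5 ms -> 212.50 ms (2 dp)

212.50


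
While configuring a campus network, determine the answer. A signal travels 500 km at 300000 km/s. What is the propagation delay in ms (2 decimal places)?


Given: distance = 500 km, speed = 300000 km/s
Delay = distance / speed = 500 / 300000 seconds
Delay in ms = 500 * 1000 / 300000
Delay = 1.6667 ms
Rounded to 2 dp = 1.67 ms

1.67


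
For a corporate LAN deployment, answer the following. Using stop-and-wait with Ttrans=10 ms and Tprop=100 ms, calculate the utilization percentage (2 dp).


Given: Ttrans = 10 ms, Tprop = 100 ms
RTT = 2 * Tprop = 2 * 100 = 200 ms
U = Ttrans / (Ttrans + RTT)
U = 10 / (10 + 200)
U = 10 / 210 = 0.047619
U% = 4.76%

4.76


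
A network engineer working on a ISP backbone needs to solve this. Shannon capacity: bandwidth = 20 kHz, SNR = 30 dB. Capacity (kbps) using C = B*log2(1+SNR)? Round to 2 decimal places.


Given: B = 20 kHz, SNR = 30 dB
SNR linear = 10^(30/10) = 1000
1 + SNR = 1001
log2(1001) = 9.9672262588
C = 20 * 1000 * 9.9672262588 = 199344.5252 bps
C = 199.344525 kbps -> 199.34 kbps (2 dp)

199.34


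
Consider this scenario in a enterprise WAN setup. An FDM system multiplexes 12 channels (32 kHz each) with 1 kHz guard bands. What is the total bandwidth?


Given: 12 channels, 32 kHz each, guard = 1 kHz
Channel bandwidth = 12 * 32 = 384 kHz
Guard bands = 11 gaps * 1 kHz = 11 kHz
Total = 384 + 11 = 395 kHz

395


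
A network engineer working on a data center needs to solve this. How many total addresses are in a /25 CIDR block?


Given: CIDR prefix /25
Host bits = 32 - 25 = 7
Total addresses = 2^7 = 128

128


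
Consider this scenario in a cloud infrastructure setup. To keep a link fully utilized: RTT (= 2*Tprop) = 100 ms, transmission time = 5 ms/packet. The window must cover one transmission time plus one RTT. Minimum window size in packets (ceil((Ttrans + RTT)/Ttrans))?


Given: Ttrans = 5 ms, RTT = 100 ms (= 2 * Tprop, Tprop = 50 ms)
Time until first ACK returns = Ttrans + RTT = 5 + 100 = 105 ms
Need W * Ttrans >= Ttrans + RTT  ->  W >= (Ttrans + RTT) / Ttrans
(Ttrans + RTT) / Ttrans = 105 / 5 = 21
W_min = ceil(21) = 21

21


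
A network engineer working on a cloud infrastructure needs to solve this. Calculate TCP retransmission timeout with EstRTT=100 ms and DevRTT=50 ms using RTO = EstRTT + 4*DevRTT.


Given: EstRTT = 100 ms, DevRTT = 50 ms
Timeout = EstRTT + 4 * DevRTT
4 * DevRTT = 4 * 50 = 200
Timeout = 100 + 200 = 300 ms

300


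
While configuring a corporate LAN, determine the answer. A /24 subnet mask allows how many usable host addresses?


Given: subnet mask /24
Host bits = 32 - 24 = 8
Total addresses = 2^8 = 256
Usable hosts = 256 - 2 (network + broadcast) = 254

254


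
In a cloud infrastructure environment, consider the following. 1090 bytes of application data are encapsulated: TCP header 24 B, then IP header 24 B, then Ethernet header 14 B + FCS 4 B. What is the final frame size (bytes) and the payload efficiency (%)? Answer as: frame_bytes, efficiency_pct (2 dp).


TCP segment = 1090 + 24 = 1114 B
IP packet = 1114 + 24 = 1138 B
Ethernet frame = 1138 + 14 + 4 = 1156 B
Efficiency = app / frame = 1090 / 1156 = 0.942907 = 94.2907% -> 94.29% (2 dp)

1156, 94.29


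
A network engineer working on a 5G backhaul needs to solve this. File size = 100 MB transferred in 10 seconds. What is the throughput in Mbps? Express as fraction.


Given: file = 100 MB, time = 10 s
File in Mb = 100 * 8 = 800 Mb
Throughput = 800 / 10 Mbps
Throughput = 80 Mbps

80
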